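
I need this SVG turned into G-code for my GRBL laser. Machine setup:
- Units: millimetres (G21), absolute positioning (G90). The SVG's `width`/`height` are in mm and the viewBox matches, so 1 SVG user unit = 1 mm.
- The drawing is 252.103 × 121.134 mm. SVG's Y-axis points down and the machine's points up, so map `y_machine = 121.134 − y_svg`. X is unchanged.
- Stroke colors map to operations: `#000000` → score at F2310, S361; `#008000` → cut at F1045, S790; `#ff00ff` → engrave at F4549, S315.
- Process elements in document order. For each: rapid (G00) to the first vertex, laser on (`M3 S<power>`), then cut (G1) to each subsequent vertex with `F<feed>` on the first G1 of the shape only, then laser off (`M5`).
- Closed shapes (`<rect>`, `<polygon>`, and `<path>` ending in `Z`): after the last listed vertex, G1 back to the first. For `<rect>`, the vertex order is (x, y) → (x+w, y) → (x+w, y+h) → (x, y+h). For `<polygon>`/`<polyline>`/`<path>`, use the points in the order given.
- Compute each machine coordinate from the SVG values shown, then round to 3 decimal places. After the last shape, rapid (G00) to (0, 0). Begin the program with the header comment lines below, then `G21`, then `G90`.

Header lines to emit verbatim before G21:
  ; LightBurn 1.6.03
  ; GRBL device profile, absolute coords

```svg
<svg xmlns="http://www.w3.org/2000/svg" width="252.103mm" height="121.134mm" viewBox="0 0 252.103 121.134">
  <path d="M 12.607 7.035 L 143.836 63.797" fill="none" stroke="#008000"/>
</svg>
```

1 u = 1 mm; y_m = 121.134 − y.

[1] `<path>` line segment, #008000→cut S790 F1045: (12.607,114.099) → (143.836,57.337)

; LightBurn 1.6.03
; GRBL device profile, absolute coords
G21
G90
G00 X12.607 Y114.099
M3 S790
G1 X143.836 Y57.337 F1045
M5
G00 X0.000 Y0.000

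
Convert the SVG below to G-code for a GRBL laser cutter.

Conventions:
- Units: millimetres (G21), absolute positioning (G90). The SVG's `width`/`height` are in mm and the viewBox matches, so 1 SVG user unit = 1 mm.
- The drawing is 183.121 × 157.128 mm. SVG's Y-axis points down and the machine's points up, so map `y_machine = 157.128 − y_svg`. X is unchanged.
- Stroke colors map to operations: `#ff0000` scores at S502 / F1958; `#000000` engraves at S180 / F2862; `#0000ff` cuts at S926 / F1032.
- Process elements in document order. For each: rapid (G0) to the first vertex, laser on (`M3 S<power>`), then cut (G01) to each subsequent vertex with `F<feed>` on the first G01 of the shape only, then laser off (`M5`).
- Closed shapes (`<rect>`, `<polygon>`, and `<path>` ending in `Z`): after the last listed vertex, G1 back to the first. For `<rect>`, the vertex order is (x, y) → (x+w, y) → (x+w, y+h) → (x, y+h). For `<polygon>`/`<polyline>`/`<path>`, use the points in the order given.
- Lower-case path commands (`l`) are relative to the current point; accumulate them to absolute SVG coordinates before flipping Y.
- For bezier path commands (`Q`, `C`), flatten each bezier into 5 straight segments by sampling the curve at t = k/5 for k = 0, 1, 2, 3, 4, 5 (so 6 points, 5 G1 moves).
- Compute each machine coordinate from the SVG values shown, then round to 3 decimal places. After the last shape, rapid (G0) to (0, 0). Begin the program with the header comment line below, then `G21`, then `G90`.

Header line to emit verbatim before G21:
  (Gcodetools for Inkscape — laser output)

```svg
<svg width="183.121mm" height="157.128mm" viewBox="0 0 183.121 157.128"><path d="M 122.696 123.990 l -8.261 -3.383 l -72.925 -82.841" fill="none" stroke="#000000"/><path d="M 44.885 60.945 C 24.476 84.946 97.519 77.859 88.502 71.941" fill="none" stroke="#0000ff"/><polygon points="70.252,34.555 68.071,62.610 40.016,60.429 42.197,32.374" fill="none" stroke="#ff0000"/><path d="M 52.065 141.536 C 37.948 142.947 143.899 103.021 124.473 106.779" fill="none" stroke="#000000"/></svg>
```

1 u = 1 mm; y_m = 157.128 − y.

[1] `<path>` open polyline, #000000→engrave S180 F2862: (122.696,33.138) → (114.435,36.521) → (41.510,119.362)

[2] `<path>` cubic bezier, #0000ff→cut S926 F1032: (44.885,96.183) → (42.450,85.255) → (54.018,80.240) → (71.166,79.589) → (85.469,81.754) → (88.502,85.187)

[3] `<polygon>` regular polygon, #ff0000→score S502 F1958: (70.252,122.573) → (68.071,94.518) → (40.016,96.699) → (42.197,124.754) → (70.252,122.573) (closed)

[4] `<path>` cubic bezier, #000000→engrave S180 F2862: (52.065,15.592) → (56.039,19.026) → (77.049,28.299) → (103.312,39.332) → (123.047,48.042) → (124.473,50.349)

(Gcodetools for Inkscape — laser output)
G21
G90
G0 X122.696 Y33.138
M3 S180
G01 X114.435 Y36.521 F2862
G01 X41.510 Y119.362
M5
G0 X44.885 Y96.183
M3 S926
G01 X42.450 Y85.255 F1032
G01 X54.018 Y80.240
G01 X71.166 Y79.589
G01 X85.469 Y81.754
G01 X88.502 Y85.187
M5
G0 X70.252 Y122.573
M3 S502
G01 X68.071 Y94.518 F1958
G01 X40.016 Y96.699
G01 X42.197 Y124.754
G01 X70.252 Y122.573
M5
G0 X52.065 Y15.592
M3 S180
G01 X56.039 Y19.026 F2862
G01 X77.049 Y28.299
G01 X103.312 Y39.332
G01 X123.047 Y48.042
G01 X124.473 Y50.349
M5
G0 X0.000 Y0.000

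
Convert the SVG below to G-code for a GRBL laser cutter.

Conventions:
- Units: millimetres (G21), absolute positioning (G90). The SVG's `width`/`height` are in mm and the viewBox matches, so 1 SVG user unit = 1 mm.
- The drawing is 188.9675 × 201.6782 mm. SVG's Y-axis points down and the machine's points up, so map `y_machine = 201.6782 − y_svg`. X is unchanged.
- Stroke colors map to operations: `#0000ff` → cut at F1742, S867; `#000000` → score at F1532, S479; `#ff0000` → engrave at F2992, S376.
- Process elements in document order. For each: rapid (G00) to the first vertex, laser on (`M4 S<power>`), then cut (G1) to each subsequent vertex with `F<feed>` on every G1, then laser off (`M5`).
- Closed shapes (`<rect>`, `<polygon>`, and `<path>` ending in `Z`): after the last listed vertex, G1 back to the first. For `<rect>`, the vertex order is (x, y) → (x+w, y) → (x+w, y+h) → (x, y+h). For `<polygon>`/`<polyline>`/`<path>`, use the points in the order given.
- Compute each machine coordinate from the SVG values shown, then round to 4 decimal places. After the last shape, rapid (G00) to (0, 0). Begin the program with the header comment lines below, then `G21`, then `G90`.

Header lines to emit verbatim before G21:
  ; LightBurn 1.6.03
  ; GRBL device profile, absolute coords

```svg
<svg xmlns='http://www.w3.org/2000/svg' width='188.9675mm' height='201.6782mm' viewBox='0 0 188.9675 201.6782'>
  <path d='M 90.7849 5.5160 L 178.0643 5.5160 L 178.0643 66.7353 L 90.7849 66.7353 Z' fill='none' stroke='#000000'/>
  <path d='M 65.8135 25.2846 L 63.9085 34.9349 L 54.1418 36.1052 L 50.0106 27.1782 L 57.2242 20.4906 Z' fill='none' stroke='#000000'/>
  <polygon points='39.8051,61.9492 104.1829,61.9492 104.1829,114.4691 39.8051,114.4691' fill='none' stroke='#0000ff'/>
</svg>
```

; LightBurn 1.6.03
; GRBL device profile, absolute coords
G21
G90
G00 X90.7849 Y196.1622
M4 S479
G1 X178.0643 Y196.1622 F1532
G1 X178.0643 Y134.9429 F1532
G1 X90.7849 Y134.9429 F1532
G1 X90.7849 Y196.1622 F1532
M5
G00 X65.8135 Y176.3936
M4 S479
G1 X63.9085 Y166.7433 F1532
G1 X54.1418 Y165.5730 F1532
G1 X50.0106 Y174.5000 F1532
G1 X57.2242 Y181.1876 F1532
G1 X65.8135 Y176.3936 F1532
M5
G00 X39.8051 Y139.7290
M4 S867
G1 X104.1829 Y139.7290 F1742
G1 X104.1829 Y87.2091 F1742
G1 X39.8051 Y87.2091 F1742
G1 X39.8051 Y139.7290 F1742
M5
G00 X0.0000 Y0.0000

1 u = 1 mm; y_m = 201.6782 − y.

[1] `<path>` rectangle, #000000→score S479 F1532: (90.7849,196.1622) → (178.0643,196.1622) → (178.0643,134.9429) → (90.7849,134.9429) → (90.7849,196.1622) (closed)

[2] `<path>` regular polygon, #000000→score S479 F1532: (65.8135,176.3936) → (63.9085,166.7433) → (54.1418,165.5730) → (50.0106,174.5000) → (57.2242,181.1876) → (65.8135,176.3936) (closed)

[3] `<polygon>` rectangle, #0000ff→cut S867 F1742: (39.8051,139.7290) → (104.1829,139.7290) → (104.1829,87.2091) → (39.8051,87.2091) → (39.8051,139.7290) (closed)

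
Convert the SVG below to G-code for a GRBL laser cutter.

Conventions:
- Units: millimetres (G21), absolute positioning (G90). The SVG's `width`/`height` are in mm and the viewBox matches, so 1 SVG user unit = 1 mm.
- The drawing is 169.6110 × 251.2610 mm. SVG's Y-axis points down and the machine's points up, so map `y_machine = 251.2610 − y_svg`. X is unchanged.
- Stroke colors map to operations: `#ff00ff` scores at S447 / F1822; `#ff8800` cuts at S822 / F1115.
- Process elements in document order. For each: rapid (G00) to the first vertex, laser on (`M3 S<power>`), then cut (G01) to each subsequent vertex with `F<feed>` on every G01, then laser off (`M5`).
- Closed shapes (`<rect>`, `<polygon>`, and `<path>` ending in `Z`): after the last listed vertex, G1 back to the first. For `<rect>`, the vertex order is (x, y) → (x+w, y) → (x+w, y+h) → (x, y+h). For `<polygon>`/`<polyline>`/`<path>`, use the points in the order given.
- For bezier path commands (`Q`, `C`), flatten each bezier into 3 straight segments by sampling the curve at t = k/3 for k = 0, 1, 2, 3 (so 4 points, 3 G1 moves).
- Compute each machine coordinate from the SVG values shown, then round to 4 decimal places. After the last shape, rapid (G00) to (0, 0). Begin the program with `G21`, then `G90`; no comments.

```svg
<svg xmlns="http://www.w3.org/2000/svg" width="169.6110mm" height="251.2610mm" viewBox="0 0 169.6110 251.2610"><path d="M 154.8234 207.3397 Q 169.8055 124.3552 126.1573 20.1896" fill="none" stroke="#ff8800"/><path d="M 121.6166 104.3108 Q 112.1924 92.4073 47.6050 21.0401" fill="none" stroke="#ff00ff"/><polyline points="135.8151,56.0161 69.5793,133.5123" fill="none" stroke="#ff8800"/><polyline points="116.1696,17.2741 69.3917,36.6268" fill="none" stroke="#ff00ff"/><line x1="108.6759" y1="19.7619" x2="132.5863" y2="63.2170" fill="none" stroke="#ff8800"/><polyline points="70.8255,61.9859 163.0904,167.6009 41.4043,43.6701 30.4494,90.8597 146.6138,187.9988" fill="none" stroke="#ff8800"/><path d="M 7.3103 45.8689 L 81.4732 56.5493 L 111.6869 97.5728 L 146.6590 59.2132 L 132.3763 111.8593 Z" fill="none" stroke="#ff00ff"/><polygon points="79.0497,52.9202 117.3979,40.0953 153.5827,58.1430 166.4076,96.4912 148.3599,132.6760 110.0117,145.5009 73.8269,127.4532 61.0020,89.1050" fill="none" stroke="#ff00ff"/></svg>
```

Since the viewBox matches the mm dimensions, user units are millimetres directly. The only transform is the Y-flip y_m = 251.2610 − y_svg.

Shape 1 is a quadratic bezier drawn with `<path>`. Its stroke #ff8800 means cut at S822, F1115. After flipping Y the toolpath is (154.8234,43.9213) → (158.2970,101.5978) → (148.7416,163.9811) → (126.1573,231.0714).

Shape 2 is a quadratic bezier drawn with `<path>`. Its stroke #ff00ff means score at S447, F1822. After flipping Y the toolpath is (121.6166,146.9502) → (109.2046,161.4929) → (84.5340,189.2498) → (47.6050,230.2209).

Shape 3 is a line segment drawn with `<polyline>`. Its stroke #ff8800 means cut at S822, F1115. After flipping Y the toolpath is (135.8151,195.2449) → (69.5793,117.7487).

Shape 4 is a line segment drawn with `<polyline>`. Its stroke #ff00ff means score at S447, F1822. After flipping Y the toolpath is (116.1696,233.9869) → (69.3917,214.6342).

Shape 5 is a line segment drawn with `<line>`. Its stroke #ff8800 means cut at S822, F1115. After flipping Y the toolpath is (108.6759,231.4991) → (132.5863,188.0440).

Shape 6 is a open polyline drawn with `<polyline>`. Its stroke #ff8800 means cut at S822, F1115. After flipping Y the toolpath is (70.8255,189.2751) → (163.0904,83.6601) → (41.4043,207.5909) → (30.4494,160.4013) → (146.6138,63.2622).

Shape 7 is a closed polygon drawn with `<path>`. Its stroke #ff00ff means score at S447, F1822. After flipping Y the toolpath is (7.3103,205.3921) → (81.4732,194.7117) → (111.6869,153.6882) → (146.6590,192.0478) → (132.3763,139.4017) → (7.3103,205.3921), returning to the start.

Shape 8 is a regular polygon drawn with `<polygon>`. Its stroke #ff00ff means score at S447, F1822. After flipping Y the toolpath is (79.0497,198.3408) → (117.3979,211.1657) → (153.5827,193.1180) → (166.4076,154.7698) → (148.3599,118.5850) → (110.0117,105.7601) → (73.8269,123.8078) → (61.0020,162.1560) → (79.0497,198.3408), returning to the start.

G21
G90
G00 X154.8234 Y43.9213
M3 S822
G01 X158.2970 Y101.5978 F1115
G01 X148.7416 Y163.9811 F1115
G01 X126.1573 Y231.0714 F1115
M5
G00 X121.6166 Y146.9502
M3 S447
G01 X109.2046 Y161.4929 F1822
G01 X84.5340 Y189.2498 F1822
G01 X47.6050 Y230.2209 F1822
M5
G00 X135.8151 Y195.2449
M3 S822
G01 X69.5793 Y117.7487 F1115
M5
G00 X116.1696 Y233.9869
M3 S447
G01 X69.3917 Y214.6342 F1822
M5
G00 X108.6759 Y231.4991
M3 S822
G01 X132.5863 Y188.0440 F1115
M5
G00 X70.8255 Y189.2751
M3 S822
G01 X163.0904 Y83.6601 F1115
G01 X41.4043 Y207.5909 F1115
G01 X30.4494 Y160.4013 F1115
G01 X146.6138 Y63.2622 F1115
M5
G00 X7.3103 Y205.3921
M3 S447
G01 X81.4732 Y194.7117 F1822
G01 X111.6869 Y153.6882 F1822
G01 X146.6590 Y192.0478 F1822
G01 X132.3763 Y139.4017 F1822
G01 X7.3103 Y205.3921 F1822
M5
G00 X79.0497 Y198.3408
M3 S447
G01 X117.3979 Y211.1657 F1822
G01 X153.5827 Y193.1180 F1822
G01 X166.4076 Y154.7698 F1822
G01 X148.3599 Y118.5850 F1822
G01 X110.0117 Y105.7601 F1822
G01 X73.8269 Y123.8078 F1822
G01 X61.0020 Y162.1560 F1822
G01 X79.0497 Y198.3408 F1822
M5
G00 X0.0000 Y0.0000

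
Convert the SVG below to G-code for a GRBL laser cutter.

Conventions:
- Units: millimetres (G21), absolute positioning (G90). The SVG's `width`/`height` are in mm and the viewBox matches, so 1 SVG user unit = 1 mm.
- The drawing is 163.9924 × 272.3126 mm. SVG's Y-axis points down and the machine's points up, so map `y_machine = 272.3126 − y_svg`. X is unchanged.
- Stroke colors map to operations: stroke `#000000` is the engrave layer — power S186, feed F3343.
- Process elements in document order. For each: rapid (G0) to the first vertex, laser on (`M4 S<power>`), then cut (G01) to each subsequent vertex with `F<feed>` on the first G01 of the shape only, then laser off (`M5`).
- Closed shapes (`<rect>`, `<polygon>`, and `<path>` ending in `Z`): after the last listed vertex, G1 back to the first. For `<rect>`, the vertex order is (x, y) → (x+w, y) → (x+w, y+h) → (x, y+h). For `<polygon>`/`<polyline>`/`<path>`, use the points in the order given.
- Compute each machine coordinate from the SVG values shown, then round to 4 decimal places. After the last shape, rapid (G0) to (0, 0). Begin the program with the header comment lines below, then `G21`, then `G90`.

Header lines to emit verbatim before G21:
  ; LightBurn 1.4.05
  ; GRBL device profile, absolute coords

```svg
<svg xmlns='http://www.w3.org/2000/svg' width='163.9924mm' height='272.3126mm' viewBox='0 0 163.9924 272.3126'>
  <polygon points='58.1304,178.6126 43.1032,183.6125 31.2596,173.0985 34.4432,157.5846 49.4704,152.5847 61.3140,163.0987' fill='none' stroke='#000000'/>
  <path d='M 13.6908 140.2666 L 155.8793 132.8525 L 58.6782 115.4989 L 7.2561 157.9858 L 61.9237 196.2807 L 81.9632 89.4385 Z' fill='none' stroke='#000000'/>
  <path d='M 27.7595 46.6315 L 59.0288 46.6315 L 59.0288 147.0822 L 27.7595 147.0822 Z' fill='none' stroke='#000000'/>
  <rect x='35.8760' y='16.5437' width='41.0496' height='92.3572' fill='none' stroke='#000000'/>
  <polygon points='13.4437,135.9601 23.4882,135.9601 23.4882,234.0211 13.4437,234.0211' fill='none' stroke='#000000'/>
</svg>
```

1 u = 1 mm; y_m = 272.3126 − y.

[1] `<polygon>` regular polygon, #000000→engrave S186 F3343: (58.1304,93.7000) → (43.1032,88.7001) → (31.2596,99.2141) → (34.4432,114.7280) → (49.4704,119.7279) → (61.3140,109.2139) → (58.1304,93.7000) (closed)

[2] `<path>` closed polygon, #000000→engrave S186 F3343: (13.6908,132.0460) → (155.8793,139.4601) → (58.6782,156.8137) → (7.2561,114.3268) → (61.9237,76.0319) → (81.9632,182.8741) → (13.6908,132.0460) (closed)

[3] `<path>` rectangle, #000000→engrave S186 F3343: (27.7595,225.6811) → (59.0288,225.6811) → (59.0288,125.2304) → (27.7595,125.2304) → (27.7595,225.6811) (closed)

[4] `<rect>` rectangle, #000000→engrave S186 F3343: (35.8760,255.7689) → (76.9256,255.7689) → (76.9256,163.4117) → (35.8760,163.4117) → (35.8760,255.7689) (closed)

[5] `<polygon>` rectangle, #000000→engrave S186 F3343: (13.4437,136.3525) → (23.4882,136.3525) → (23.4882,38.2915) → (13.4437,38.2915) → (13.4437,136.3525) (closed)

; LightBurn 1.4.05
; GRBL device profile, absolute coords
G21
G90
G0 X58.1304 Y93.7000
M4 S186
G01 X43.1032 Y88.7001 F3343
G01 X31.2596 Y99.2141
G01 X34.4432 Y114.7280
G01 X49.4704 Y119.7279
G01 X61.3140 Y109.2139
G01 X58.1304 Y93.7000
M5
G0 X13.6908 Y132.0460
M4 S186
G01 X155.8793 Y139.4601 F3343
G01 X58.6782 Y156.8137
G01 X7.2561 Y114.3268
G01 X61.9237 Y76.0319
G01 X81.9632 Y182.8741
G01 X13.6908 Y132.0460
M5
G0 X27.7595 Y225.6811
M4 S186
G01 X59.0288 Y225.6811 F3343
G01 X59.0288 Y125.2304
G01 X27.7595 Y125.2304
G01 X27.7595 Y225.6811
M5
G0 X35.8760 Y255.7689
M4 S186
G01 X76.9256 Y255.7689 F3343
G01 X76.9256 Y163.4117
G01 X35.8760 Y163.4117
G01 X35.8760 Y255.7689
M5
G0 X13.4437 Y136.3525
M4 S186
G01 X23.4882 Y136.3525 F3343
G01 X23.4882 Y38.2915
G01 X13.4437 Y38.2915
G01 X13.4437 Y136.3525
M5
G0 X0.0000 Y0.0000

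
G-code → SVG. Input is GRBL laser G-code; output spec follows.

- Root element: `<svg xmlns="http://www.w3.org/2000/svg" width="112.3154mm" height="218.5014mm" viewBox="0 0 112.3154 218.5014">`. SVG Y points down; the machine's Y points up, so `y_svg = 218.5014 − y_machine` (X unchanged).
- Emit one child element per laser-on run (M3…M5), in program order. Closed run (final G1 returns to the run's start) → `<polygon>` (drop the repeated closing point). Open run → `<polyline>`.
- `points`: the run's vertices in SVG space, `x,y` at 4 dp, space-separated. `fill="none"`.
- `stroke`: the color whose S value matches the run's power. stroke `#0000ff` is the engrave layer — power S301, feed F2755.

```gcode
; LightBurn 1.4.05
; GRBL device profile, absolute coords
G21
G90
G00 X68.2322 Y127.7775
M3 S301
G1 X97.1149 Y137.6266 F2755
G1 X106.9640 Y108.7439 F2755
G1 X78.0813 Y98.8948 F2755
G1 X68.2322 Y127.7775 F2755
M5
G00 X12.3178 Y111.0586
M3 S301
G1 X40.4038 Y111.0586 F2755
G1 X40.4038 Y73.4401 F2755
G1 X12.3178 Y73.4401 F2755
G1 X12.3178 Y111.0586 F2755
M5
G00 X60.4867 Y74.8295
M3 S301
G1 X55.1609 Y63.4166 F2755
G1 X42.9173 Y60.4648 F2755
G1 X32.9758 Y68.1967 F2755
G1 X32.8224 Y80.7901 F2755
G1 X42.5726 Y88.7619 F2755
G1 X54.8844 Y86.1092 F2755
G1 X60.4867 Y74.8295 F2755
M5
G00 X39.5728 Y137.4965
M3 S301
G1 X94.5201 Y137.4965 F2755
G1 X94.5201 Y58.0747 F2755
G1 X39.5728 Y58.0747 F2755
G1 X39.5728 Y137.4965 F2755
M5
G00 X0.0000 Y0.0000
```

<svg xmlns="http://www.w3.org/2000/svg" width="112.3154mm" height="218.5014mm" viewBox="0 0 112.3154 218.5014">
  <polygon points="68.2322,90.7239 97.1149,80.8748 106.9640,109.7575 78.0813,119.6066" fill="none" stroke="#0000ff"/>
  <polygon points="12.3178,107.4428 40.4038,107.4428 40.4038,145.0613 12.3178,145.0613" fill="none" stroke="#0000ff"/>
  <polygon points="60.4867,143.6719 55.1609,155.0848 42.9173,158.0366 32.9758,150.3047 32.8224,137.7113 42.5726,129.7395 54.8844,132.3922" fill="none" stroke="#0000ff"/>
  <polygon points="39.5728,81.0049 94.5201,81.0049 94.5201,160.4267 39.5728,160.4267" fill="none" stroke="#0000ff"/>
</svg>

Machine Y-up, SVG Y-down with viewBox height 218.5014, so y_svg = 218.5014 − y_machine; X carries over. Every run uses S301, so all elements get stroke `#0000ff` (engrave).

Run 1: The run returns to its start, so emit a `<polygon>` with points (Y-flipped): 68.2322,90.7239 97.1149,80.8748 106.9640,109.7575 78.0813,119.6066.

Run 2: The run returns to its start, so emit a `<polygon>` with points (Y-flipped): 12.3178,107.4428 40.4038,107.4428 40.4038,145.0613 12.3178,145.0613.

Run 3: The run returns to its start, so emit a `<polygon>` with points (Y-flipped): 60.4867,143.6719 55.1609,155.0848 42.9173,158.0366 32.9758,150.3047 32.8224,137.7113 42.5726,129.7395 54.8844,132.3922.

Run 4: The run returns to its start, so emit a `<polygon>` with points (Y-flipped): 39.5728,81.0049 94.5201,81.0049 94.5201,160.4267 39.5728,160.4267.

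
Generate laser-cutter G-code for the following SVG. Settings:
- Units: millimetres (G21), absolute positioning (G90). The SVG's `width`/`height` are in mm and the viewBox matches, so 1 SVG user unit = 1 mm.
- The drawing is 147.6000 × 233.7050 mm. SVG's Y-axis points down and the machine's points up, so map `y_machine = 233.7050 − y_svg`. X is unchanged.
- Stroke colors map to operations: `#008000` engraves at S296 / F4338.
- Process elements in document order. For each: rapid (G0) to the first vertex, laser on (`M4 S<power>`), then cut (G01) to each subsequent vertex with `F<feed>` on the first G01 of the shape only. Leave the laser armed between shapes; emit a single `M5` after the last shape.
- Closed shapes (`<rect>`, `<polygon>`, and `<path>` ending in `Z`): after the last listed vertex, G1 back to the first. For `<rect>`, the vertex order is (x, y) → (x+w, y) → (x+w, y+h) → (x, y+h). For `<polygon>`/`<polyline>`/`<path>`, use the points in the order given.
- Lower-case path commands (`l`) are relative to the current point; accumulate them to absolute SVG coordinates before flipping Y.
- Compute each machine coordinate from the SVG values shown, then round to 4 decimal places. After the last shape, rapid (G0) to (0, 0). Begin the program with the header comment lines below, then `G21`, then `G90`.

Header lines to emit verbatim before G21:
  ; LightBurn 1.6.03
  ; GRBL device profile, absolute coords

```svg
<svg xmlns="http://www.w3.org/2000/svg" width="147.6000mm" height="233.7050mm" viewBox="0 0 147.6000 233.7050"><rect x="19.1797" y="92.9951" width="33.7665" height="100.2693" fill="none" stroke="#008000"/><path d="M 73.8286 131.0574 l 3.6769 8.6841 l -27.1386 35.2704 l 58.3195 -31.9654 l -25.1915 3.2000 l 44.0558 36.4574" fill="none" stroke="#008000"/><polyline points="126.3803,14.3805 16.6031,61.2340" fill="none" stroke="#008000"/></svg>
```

; LightBurn 1.6.03
; GRBL device profile, absolute coords
G21
G90
G0 X19.1797 Y140.7099
M4 S296
G01 X52.9462 Y140.7099 F4338
G01 X52.9462 Y40.4406
G01 X19.1797 Y40.4406
G01 X19.1797 Y140.7099
G0 X73.8286 Y102.6476
M4 S296
G01 X77.5055 Y93.9635 F4338
G01 X50.3669 Y58.6931
G01 X108.6864 Y90.6585
G01 X83.4949 Y87.4585
G01 X127.5507 Y51.0011
G0 X126.3803 Y219.3245
M4 S296
G01 X16.6031 Y172.4710 F4338
M5
G0 X0.0000 Y0.0000

Since the viewBox matches the mm dimensions, user units are millimetres directly. The only transform is the Y-flip y_m = 233.7050 − y_svg.

Shape 1 is a rectangle drawn with `<rect>`. Its stroke #008000 means engrave at S296, F4338. After flipping Y the toolpath is (19.1797,140.7099) → (52.9462,140.7099) → (52.9462,40.4406) → (19.1797,40.4406) → (19.1797,140.7099), returning to the start.

Shape 2 is a open polyline drawn with `<path>`. Its stroke #008000 means engrave at S296, F4338. After flipping Y the toolpath is (73.8286,102.6476) → (77.5055,93.9635) → (50.3669,58.6931) → (108.6864,90.6585) → (83.4949,87.4585) → (127.5507,51.0011).

Shape 3 is a line segment drawn with `<polyline>`. Its stroke #008000 means engrave at S296, F4338. After flipping Y the toolpath is (126.3803,219.3245) → (16.6031,172.4710).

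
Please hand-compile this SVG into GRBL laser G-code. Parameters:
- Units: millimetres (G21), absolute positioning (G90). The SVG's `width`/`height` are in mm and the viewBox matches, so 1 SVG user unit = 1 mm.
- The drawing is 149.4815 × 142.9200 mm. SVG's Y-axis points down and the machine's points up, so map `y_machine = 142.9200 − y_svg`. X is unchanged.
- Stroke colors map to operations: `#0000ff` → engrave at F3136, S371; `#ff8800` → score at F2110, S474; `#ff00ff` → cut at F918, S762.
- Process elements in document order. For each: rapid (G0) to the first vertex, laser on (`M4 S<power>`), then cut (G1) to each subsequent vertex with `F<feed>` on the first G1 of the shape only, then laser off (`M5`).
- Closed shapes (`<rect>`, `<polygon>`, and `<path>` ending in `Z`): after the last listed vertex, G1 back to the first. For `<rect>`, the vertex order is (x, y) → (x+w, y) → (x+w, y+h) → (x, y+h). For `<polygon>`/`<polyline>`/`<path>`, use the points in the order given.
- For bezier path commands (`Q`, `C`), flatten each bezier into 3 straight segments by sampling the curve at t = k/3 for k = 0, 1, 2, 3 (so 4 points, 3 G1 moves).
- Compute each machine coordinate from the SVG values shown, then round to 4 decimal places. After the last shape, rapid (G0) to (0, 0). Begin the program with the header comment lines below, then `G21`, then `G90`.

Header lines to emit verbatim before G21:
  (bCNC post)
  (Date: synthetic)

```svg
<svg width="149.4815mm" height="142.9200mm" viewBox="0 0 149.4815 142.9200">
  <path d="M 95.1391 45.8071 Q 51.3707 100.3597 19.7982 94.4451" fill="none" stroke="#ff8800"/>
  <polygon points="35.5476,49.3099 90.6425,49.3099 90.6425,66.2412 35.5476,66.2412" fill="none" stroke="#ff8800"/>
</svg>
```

Since the viewBox matches the mm dimensions, user units are millimetres directly. The only transform is the Y-flip y_m = 142.9200 − y_svg.

Shape 1 is a quadratic bezier drawn with `<path>`. Its stroke #ff8800 means score at S474, F2110. After flipping Y the toolpath is (95.1391,97.1129) → (67.3153,67.4631) → (42.2016,51.2504) → (19.7982,48.4749).

Shape 2 is a rectangle drawn with `<polygon>`. Its stroke #ff8800 means score at S474, F2110. After flipping Y the toolpath is (35.5476,93.6101) → (90.6425,93.6101) → (90.6425,76.6788) → (35.5476,76.6788) → (35.5476,93.6101), returning to the start.

(bCNC post)
(Date: synthetic)
G21
G90
G0 X95.1391 Y97.1129
M4 S474
G1 X67.3153 Y67.4631 F2110
G1 X42.2016 Y51.2504
G1 X19.7982 Y48.4749
M5
G0 X35.5476 Y93.6101
M4 S474
G1 X90.6425 Y93.6101 F2110
G1 X90.6425 Y76.6788
G1 X35.5476 Y76.6788
G1 X35.5476 Y93.6101
M5
G0 X0.0000 Y0.0000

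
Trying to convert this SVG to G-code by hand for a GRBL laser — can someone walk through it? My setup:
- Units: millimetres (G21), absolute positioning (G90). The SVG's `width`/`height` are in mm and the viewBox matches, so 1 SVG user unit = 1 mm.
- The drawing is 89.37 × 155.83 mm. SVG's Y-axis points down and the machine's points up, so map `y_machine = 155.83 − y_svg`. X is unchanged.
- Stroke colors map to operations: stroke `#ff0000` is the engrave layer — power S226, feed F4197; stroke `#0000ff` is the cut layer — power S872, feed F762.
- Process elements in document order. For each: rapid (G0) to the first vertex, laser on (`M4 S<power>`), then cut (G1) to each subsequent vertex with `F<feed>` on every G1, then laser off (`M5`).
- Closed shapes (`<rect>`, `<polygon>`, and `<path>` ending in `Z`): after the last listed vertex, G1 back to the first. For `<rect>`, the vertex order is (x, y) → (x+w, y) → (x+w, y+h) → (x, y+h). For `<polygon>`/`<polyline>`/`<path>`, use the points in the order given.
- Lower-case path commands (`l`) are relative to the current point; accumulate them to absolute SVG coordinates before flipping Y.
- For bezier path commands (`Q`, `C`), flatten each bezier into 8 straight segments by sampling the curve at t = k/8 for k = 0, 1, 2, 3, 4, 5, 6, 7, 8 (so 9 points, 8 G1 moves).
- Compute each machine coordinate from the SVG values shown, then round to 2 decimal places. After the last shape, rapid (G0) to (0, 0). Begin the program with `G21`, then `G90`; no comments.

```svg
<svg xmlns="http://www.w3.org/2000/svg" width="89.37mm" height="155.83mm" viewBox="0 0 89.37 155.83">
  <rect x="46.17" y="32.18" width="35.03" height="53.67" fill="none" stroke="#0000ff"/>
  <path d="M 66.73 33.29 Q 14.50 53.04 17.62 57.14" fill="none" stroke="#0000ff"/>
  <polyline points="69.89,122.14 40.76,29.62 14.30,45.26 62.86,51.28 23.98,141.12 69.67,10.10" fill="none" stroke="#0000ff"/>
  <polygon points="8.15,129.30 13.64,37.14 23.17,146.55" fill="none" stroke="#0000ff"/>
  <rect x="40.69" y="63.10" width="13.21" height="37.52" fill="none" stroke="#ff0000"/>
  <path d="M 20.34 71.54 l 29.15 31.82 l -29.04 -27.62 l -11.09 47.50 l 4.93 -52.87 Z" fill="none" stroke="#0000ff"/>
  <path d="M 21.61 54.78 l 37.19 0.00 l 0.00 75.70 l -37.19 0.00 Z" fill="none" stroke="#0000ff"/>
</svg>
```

viewBox `0 0 89.37 155.83` with mm width/height → 1 unit = 1 mm. Flip: y_m = 155.83 − y_svg.

**Shape 1** — `<rect>` rectangle, stroke `#0000ff` → cut (S872, F762). Machine vertices: (46.17,123.65) → (81.20,123.65) → (81.20,69.98) → (46.17,69.98) → (46.17,123.65). Closed: final G1 returns to the first vertex.

**Shape 2** — `<path>` quadratic bezier, stroke `#0000ff` → cut (S872, F762). Control points (SVG): P0=(66.73,33.29), P1=(14.50,53.04), P2=(17.62,57.14); sampled at t=k/8. Machine vertices: (66.73,122.54) → (54.54,117.85) → (44.07,113.64) → (35.34,109.93) → (28.34,106.70) → (23.06,103.97) → (19.52,101.72) → (17.70,99.96) → (17.62,98.69). Open path.

**Shape 3** — `<polyline>` open polyline, stroke `#0000ff` → cut (S872, F762). Machine vertices: (69.89,33.69) → (40.76,126.21) → (14.30,110.57) → (62.86,104.55) → (23.98,14.71) → (69.67,145.73). Open path.

**Shape 4** — `<polygon>` closed polygon, stroke `#0000ff` → cut (S872, F762). Machine vertices: (8.15,26.53) → (13.64,118.69) → (23.17,9.28) → (8.15,26.53). Closed: final G1 returns to the first vertex.

**Shape 5** — `<rect>` rectangle, stroke `#ff0000` → engrave (S226, F4197). Machine vertices: (40.69,92.73) → (53.90,92.73) → (53.90,55.21) → (40.69,55.21) → (40.69,92.73). Closed: final G1 returns to the first vertex.

**Shape 6** — `<path>` closed polygon, stroke `#0000ff` → cut (S872, F762). Machine vertices: (20.34,84.29) → (49.49,52.47) → (20.45,80.09) → (9.36,32.59) → (14.29,85.46) → (20.34,84.29). Closed: final G1 returns to the first vertex.

**Shape 7** — `<path>` rectangle, stroke `#0000ff` → cut (S872, F762). Machine vertices: (21.61,101.05) → (58.80,101.05) → (58.80,25.35) → (21.61,25.35) → (21.61,101.05). Closed: final G1 returns to the first vertex.

G21
G90
G0 X46.17 Y123.65
M4 S872
G1 X81.20 Y123.65 F762
G1 X81.20 Y69.98 F762
G1 X46.17 Y69.98 F762
G1 X46.17 Y123.65 F762
M5
G0 X66.73 Y122.54
M4 S872
G1 X54.54 Y117.85 F762
G1 X44.07 Y113.64 F762
G1 X35.34 Y109.93 F762
G1 X28.34 Y106.70 F762
G1 X23.06 Y103.97 F762
G1 X19.52 Y101.72 F762
G1 X17.70 Y99.96 F762
G1 X17.62 Y98.69 F762
M5
G0 X69.89 Y33.69
M4 S872
G1 X40.76 Y126.21 F762
G1 X14.30 Y110.57 F762
G1 X62.86 Y104.55 F762
G1 X23.98 Y14.71 F762
G1 X69.67 Y145.73 F762
M5
G0 X8.15 Y26.53
M4 S872
G1 X13.64 Y118.69 F762
G1 X23.17 Y9.28 F762
G1 X8.15 Y26.53 F762
M5
G0 X40.69 Y92.73
M4 S226
G1 X53.90 Y92.73 F4197
G1 X53.90 Y55.21 F4197
G1 X40.69 Y55.21 F4197
G1 X40.69 Y92.73 F4197
M5
G0 X20.34 Y84.29
M4 S872
G1 X49.49 Y52.47 F762
G1 X20.45 Y80.09 F762
G1 X9.36 Y32.59 F762
G1 X14.29 Y85.46 F762
G1 X20.34 Y84.29 F762
M5
G0 X21.61 Y101.05
M4 S872
G1 X58.80 Y101.05 F762
G1 X58.80 Y25.35 F762
G1 X21.61 Y25.35 F762
G1 X21.61 Y101.05 F762
M5
G0 X0.00 Y0.00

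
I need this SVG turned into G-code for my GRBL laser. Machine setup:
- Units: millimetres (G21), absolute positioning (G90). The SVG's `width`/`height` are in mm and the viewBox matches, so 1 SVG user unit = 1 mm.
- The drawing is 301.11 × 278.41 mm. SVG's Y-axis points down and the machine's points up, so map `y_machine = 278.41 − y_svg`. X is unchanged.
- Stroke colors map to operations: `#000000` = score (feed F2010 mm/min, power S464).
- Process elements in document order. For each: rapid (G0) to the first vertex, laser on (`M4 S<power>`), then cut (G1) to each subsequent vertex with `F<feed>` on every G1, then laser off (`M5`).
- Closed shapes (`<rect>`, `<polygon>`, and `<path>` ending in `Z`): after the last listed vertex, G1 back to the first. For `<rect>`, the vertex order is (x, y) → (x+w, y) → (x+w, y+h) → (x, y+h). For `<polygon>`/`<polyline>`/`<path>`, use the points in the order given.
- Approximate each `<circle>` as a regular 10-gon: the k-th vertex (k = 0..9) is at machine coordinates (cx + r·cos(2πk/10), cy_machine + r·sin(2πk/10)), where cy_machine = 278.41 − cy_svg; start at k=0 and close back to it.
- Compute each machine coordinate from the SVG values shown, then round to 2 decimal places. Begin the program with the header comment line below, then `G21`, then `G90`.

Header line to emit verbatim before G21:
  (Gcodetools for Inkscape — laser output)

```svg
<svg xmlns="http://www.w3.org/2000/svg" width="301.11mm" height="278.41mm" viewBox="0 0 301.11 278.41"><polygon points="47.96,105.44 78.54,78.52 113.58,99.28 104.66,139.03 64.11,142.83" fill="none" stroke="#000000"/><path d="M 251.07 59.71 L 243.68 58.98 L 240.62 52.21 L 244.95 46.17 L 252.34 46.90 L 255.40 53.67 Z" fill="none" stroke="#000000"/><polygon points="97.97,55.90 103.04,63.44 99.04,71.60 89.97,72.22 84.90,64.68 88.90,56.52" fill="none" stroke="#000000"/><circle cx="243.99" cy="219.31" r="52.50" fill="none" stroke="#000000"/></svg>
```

Since the viewBox matches the mm dimensions, user units are millimetres directly. The only transform is the Y-flip y_m = 278.41 − y_svg.

Shape 1 is a regular polygon drawn with `<polygon>`. Its stroke #000000 means score at S464, F2010. After flipping Y the toolpath is (47.96,172.97) → (78.54,199.89) → (113.58,179.13) → (104.66,139.38) → (64.11,135.58) → (47.96,172.97), returning to the start.

Shape 2 is a regular polygon drawn with `<path>`. Its stroke #000000 means score at S464, F2010. After flipping Y the toolpath is (251.07,218.70) → (243.68,219.43) → (240.62,226.20) → (244.95,232.24) → (252.34,231.51) → (255.40,224.74) → (251.07,218.70), returning to the start.

Shape 3 is a regular polygon drawn with `<polygon>`. Its stroke #000000 means score at S464, F2010. After flipping Y the toolpath is (97.97,222.51) → (103.04,214.97) → (99.04,206.81) → (89.97,206.19) → (84.90,213.73) → (88.90,221.89) → (97.97,222.51), returning to the start.

Shape 4 is a circle drawn with `<circle>`. Its stroke #000000 means score at S464, F2010. After flipping Y the toolpath is (296.49,59.10) → (286.46,89.96) → (260.21,109.03) → (227.77,109.03) → (201.52,89.96) → (191.49,59.10) → (201.52,28.24) → (227.77,9.17) → (260.21,9.17) → (286.46,28.24) → (296.49,59.10), returning to the start.

(Gcodetools for Inkscape — laser output)
G21
G90
G0 X47.96 Y172.97
M4 S464
G1 X78.54 Y199.89 F2010
G1 X113.58 Y179.13 F2010
G1 X104.66 Y139.38 F2010
G1 X64.11 Y135.58 F2010
G1 X47.96 Y172.97 F2010
M5
G0 X251.07 Y218.70
M4 S464
G1 X243.68 Y219.43 F2010
G1 X240.62 Y226.20 F2010
G1 X244.95 Y232.24 F2010
G1 X252.34 Y231.51 F2010
G1 X255.40 Y224.74 F2010
G1 X251.07 Y218.70 F2010
M5
G0 X97.97 Y222.51
M4 S464
G1 X103.04 Y214.97 F2010
G1 X99.04 Y206.81 F2010
G1 X89.97 Y206.19 F2010
G1 X84.90 Y213.73 F2010
G1 X88.90 Y221.89 F2010
G1 X97.97 Y222.51 F2010
M5
G0 X296.49 Y59.10
M4 S464
G1 X286.46 Y89.96 F2010
G1 X260.21 Y109.03 F2010
G1 X227.77 Y109.03 F2010
G1 X201.52 Y89.96 F2010
G1 X191.49 Y59.10 F2010
G1 X201.52 Y28.24 F2010
G1 X227.77 Y9.17 F2010
G1 X260.21 Y9.17 F2010
G1 X286.46 Y28.24 F2010
G1 X296.49 Y59.10 F2010
M5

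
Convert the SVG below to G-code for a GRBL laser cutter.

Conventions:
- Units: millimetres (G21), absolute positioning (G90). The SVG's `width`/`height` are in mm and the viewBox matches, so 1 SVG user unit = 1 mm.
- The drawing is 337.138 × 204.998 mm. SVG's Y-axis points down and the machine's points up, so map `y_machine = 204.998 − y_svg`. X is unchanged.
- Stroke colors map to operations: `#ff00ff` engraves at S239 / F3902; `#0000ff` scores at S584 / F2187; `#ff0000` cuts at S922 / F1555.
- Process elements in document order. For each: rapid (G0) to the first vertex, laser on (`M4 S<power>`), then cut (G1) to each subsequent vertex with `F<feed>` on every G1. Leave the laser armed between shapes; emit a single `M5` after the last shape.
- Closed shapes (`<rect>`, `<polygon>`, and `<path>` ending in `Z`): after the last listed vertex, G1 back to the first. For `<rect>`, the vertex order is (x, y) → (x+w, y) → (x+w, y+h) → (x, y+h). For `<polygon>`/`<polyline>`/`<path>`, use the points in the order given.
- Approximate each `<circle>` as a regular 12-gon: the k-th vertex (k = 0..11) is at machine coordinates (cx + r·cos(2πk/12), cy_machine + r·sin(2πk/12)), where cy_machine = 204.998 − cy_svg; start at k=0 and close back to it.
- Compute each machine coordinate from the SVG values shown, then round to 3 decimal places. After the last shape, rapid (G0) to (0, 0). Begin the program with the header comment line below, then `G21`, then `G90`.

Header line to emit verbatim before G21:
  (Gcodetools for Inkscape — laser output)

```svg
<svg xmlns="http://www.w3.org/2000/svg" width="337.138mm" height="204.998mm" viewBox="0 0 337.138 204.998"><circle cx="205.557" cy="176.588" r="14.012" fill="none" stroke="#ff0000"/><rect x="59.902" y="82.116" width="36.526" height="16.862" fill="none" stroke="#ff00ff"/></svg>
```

1 u = 1 mm; y_m = 204.998 − y.

[1] `<circle>` circle, #ff0000→cut S922 F1555: (219.569,28.410) → (217.692,35.416) → (212.563,40.545) → (205.557,42.422) → (198.551,40.545) → (193.422,35.416) → (191.545,28.410) → (193.422,21.404) → (198.551,16.275) → (205.557,14.398) → (212.563,16.275) → (217.692,21.404) → (219.569,28.410) (closed)

[2] `<rect>` rectangle, #ff00ff→engrave S239 F3902: (59.902,122.882) → (96.428,122.882) → (96.428,106.020) → (59.902,106.020) → (59.902,122.882) (closed)

(Gcodetools for Inkscape — laser output)
G21
G90
G0 X219.569 Y28.410
M4 S922
G1 X217.692 Y35.416 F1555
G1 X212.563 Y40.545 F1555
G1 X205.557 Y42.422 F1555
G1 X198.551 Y40.545 F1555
G1 X193.422 Y35.416 F1555
G1 X191.545 Y28.410 F1555
G1 X193.422 Y21.404 F1555
G1 X198.551 Y16.275 F1555
G1 X205.557 Y14.398 F1555
G1 X212.563 Y16.275 F1555
G1 X217.692 Y21.404 F1555
G1 X219.569 Y28.410 F1555
G0 X59.902 Y122.882
M4 S239
G1 X96.428 Y122.882 F3902
G1 X96.428 Y106.020 F3902
G1 X59.902 Y106.020 F3902
G1 X59.902 Y122.882 F3902
M5
G0 X0.000 Y0.000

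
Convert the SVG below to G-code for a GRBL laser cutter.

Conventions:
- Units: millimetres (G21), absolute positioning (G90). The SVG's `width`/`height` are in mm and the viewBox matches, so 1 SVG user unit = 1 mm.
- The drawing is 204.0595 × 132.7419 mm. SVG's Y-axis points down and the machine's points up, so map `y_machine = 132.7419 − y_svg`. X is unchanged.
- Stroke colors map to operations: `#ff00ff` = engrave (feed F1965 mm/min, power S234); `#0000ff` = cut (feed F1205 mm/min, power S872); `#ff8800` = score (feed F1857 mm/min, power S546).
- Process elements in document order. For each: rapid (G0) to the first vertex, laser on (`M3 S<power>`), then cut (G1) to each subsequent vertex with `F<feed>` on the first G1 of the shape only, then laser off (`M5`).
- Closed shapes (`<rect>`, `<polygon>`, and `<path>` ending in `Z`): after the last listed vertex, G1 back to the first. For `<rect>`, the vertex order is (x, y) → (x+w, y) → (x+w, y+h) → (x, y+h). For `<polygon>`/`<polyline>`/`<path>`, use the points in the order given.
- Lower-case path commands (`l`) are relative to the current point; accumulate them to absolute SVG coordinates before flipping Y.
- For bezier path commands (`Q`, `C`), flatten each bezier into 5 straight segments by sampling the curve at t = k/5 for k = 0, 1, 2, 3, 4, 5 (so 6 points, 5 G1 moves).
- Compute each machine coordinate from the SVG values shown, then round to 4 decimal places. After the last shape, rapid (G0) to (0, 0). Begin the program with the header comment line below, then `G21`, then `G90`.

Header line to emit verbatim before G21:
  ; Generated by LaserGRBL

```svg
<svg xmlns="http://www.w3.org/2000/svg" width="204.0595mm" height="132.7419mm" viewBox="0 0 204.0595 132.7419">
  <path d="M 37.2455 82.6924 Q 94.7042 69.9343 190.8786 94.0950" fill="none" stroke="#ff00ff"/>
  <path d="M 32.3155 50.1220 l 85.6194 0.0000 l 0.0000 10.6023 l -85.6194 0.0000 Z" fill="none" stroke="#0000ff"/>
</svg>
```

; Generated by LaserGRBL
G21
G90
G0 X37.2455 Y50.0495
M3 S234
G1 X61.7776 Y53.6760 F1965
G1 X89.4070 Y54.3490
G1 X120.1336 Y52.0685
G1 X153.9575 Y46.8344
G1 X190.8786 Y38.6469
M5
G0 X32.3155 Y82.6199
M3 S872
G1 X117.9349 Y82.6199 F1205
G1 X117.9349 Y72.0176
G1 X32.3155 Y72.0176
G1 X32.3155 Y82.6199
M5
G0 X0.0000 Y0.0000

Since the viewBox matches the mm dimensions, user units are millimetres directly. The only transform is the Y-flip y_m = 132.7419 − y_svg.

Shape 1 is a quadratic bezier drawn with `<path>`. Its stroke #ff00ff means engrave at S234, F1965. After flipping Y the toolpath is (37.2455,50.0495) → (61.7776,53.6760) → (89.4070,54.3490) → (120.1336,52.0685) → (153.9575,46.8344) → (190.8786,38.6469).

Shape 2 is a rectangle drawn with `<path>`. Its stroke #0000ff means cut at S872, F1205. After flipping Y the toolpath is (32.3155,82.6199) → (117.9349,82.6199) → (117.9349,72.0176) → (32.3155,72.0176) → (32.3155,82.6199), returning to the start.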